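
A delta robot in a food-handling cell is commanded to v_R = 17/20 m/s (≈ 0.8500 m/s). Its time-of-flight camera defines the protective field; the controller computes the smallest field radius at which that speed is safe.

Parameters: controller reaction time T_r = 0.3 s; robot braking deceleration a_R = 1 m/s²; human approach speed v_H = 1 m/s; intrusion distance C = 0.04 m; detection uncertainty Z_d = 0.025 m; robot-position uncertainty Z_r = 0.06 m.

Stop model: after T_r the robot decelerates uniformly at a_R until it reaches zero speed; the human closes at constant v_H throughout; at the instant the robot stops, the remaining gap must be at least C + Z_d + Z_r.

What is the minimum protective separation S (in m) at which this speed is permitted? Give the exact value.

S_min = 1513/800 m = 1.8913 m

stop time T_s = (17/20)/1 = 0.8500 s
reaction-phase robot travel = 0.8500·0.3000 = 0.2550 m
braking distance = 0.8500²/(2·1.0000) = 0.3613 m
person approaches 1.0000·(0.3000+0.8500) = 1.1500 m
margins: 0.0400+0.0250+0.0600 = 0.1250 m
S_min ≈ 0.2550+0.3613+1.1500+0.1250  ⇒  S_min = 1513/800 m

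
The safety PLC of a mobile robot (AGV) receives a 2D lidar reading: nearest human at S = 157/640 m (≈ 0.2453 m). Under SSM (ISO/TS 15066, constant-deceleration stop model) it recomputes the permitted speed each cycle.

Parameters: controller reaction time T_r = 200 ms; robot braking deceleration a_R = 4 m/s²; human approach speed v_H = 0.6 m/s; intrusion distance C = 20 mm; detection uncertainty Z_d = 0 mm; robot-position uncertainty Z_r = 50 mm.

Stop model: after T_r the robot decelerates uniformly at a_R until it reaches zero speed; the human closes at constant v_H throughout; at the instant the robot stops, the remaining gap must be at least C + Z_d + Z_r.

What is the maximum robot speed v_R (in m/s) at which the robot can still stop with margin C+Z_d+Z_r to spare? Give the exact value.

collect terms ⇒ (1/8)·v_R² + (7/20)·v_R + (-177/3200) = 0
  disc = (7/20)² − 4·(1/8)·(-177/3200) = 961/6400 ; √disc = 31/80
  v_R = (−(7/20) + 31/80) / (2·(1/8)) = 3/20 m/s
check:
T_s = v_R/a_R = (3/20)/4 = 0.0375 s
robot in T_r: 0.1500·0.2000 = 0.0300 m
robot under decel: 0.1500²/(2·4.0000) = 0.0028 m
human over T_r+T_s: 0.6000·(0.2000+0.0375) = 0.1425 m
residual clearance needed = 0.0200+0.0000+0.0500 = 0.0700 m
sum ≈ 0.0300+0.0028+0.1425+0.0700 ≈ 0.2453 m = S ✓

v_R_max = 3/20 m/s = 0.1500 m/s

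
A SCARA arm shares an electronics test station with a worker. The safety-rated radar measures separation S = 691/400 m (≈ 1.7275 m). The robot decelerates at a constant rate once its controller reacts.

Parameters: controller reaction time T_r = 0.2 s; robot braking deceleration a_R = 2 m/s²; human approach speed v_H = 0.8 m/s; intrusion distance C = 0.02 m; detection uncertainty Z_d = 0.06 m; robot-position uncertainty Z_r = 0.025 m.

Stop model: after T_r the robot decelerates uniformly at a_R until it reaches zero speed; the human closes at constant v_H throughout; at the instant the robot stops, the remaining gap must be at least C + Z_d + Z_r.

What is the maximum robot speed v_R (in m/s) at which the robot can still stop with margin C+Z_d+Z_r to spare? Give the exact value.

at the boundary: (1/4)·v² + (3/5)·v + (-117/80) = 0
  disc = (3/5)² − 4·(1/4)·(-117/80) = 729/400 ; √disc = 27/20
  v_R = (−(3/5) + 27/20) / (2·(1/4)) = 3/2 m/s
check:
braking lasts T_s = (3/2)/2 = 0.7500 s
reaction-phase robot travel = 1.5000·0.2000 = 0.3000 m
robot covers 1.5000·0.7500 − ½·2.0000·0.7500² = 0.5625 m while stopping
human over T_r+T_s: 0.8000·(0.2000+0.7500) = 0.7600 m
residual clearance needed = 0.0200+0.0600+0.0250 = 0.1050 m
sum ≈ 0.3000+0.5625+0.7600+0.1050 ≈ 1.7275 m = S ✓

v_R_max = 3/2 m/s = 1.5000 m/s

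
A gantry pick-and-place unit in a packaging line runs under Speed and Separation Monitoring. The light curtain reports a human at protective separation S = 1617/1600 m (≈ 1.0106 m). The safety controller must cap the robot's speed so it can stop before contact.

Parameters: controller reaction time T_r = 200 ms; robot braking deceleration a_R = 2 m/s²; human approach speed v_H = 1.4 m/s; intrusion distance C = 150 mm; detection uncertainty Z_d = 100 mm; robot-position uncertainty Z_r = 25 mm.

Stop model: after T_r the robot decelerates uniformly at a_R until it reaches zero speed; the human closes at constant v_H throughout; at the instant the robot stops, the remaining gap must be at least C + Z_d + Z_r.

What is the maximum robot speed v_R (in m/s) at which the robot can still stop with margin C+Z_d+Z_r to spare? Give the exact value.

v_R_max = 9/20 m/s = 0.4500 m/s

quadratic (1/4)·v² + (9/10)·v + (-729/1600) = 0
  disc = (9/10)² − 4·(1/4)·(-729/1600) = 81/64 ; √disc = 9/8
  v_R = (−(9/10) + 9/8) / (2·(1/4)) = 9/20 m/s
check:
braking lasts T_s = (9/20)/2 = 0.2250 s
robot covers v_R·T_r = 0.4500·0.2000 = 0.0900 m before braking
braking distance = 0.4500²/(2·2.0000) = 0.0506 m
human over T_r+T_s: 1.4000·(0.2000+0.2250) = 0.5950 m
margins: 0.1500+0.1000+0.0250 = 0.2750 m
sum ≈ 0.0900+0.0506+0.5950+0.2750 ≈ 1.0106 m = S ✓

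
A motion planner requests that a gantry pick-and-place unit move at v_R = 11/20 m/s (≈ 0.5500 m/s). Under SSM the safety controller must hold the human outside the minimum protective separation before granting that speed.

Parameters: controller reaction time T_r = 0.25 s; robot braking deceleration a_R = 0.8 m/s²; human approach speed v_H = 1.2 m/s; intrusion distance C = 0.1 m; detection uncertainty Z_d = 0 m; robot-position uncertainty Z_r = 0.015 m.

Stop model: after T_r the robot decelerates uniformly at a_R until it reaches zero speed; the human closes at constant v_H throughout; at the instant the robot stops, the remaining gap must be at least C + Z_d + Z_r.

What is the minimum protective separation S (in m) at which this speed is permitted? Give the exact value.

S_min = 5013/3200 m = 1.5666 m

T_s = v_R/a_R = (11/20)/(4/5) = 0.6875 s
reaction-phase robot travel = 0.5500·0.2500 = 0.1375 m
robot under decel: 0.5500²/(2·0.8000) = 0.1891 m
person approaches 1.2000·(0.2500+0.6875) = 1.1250 m
residual clearance needed = 0.1000+0.0000+0.0150 = 0.1150 m
S_min ≈ 0.1375+0.1891+1.1250+0.1150  ⇒  S_min = 5013/3200 m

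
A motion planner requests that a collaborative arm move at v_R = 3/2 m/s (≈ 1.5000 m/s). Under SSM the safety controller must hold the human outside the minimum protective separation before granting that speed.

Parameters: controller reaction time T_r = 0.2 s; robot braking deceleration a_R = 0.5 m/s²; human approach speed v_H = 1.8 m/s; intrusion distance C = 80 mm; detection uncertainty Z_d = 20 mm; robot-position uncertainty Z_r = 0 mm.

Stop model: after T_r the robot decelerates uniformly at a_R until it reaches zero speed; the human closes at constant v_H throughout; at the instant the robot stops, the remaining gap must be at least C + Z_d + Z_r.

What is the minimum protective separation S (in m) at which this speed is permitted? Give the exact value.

S_min = 841/100 m = 8.4100 m

stop time T_s = (3/2)/(1/2) = 3.0000 s
robot in T_r: 1.5000·0.2000 = 0.3000 m
robot under decel: 1.5000²/(2·0.5000) = 2.2500 m
human closes 1.8000·3.2000 = 5.7600 m
C+Z_d+Z_r = 0.0800+0.0200+0.0000 = 0.1000 m
S_min ≈ 0.3000+2.2500+5.7600+0.1000  ⇒  S_min = 841/100 m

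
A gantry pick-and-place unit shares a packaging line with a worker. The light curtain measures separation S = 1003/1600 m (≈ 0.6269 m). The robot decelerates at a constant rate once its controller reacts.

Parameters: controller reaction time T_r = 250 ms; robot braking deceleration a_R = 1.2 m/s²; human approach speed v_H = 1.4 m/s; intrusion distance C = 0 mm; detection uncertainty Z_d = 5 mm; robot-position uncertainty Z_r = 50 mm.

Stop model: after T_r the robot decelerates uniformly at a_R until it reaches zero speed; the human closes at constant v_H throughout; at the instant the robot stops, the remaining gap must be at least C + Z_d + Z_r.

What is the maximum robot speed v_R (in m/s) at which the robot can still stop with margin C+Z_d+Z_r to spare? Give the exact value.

at the boundary: (5/12)·v² + (17/12)·v + (-71/320) = 0
  disc = (17/12)² − 4·(5/12)·(-71/320) = 1369/576 ; √disc = 37/24
  v_R = (−(17/12) + 37/24) / (2·(5/12)) = 3/20 m/s
check:
braking lasts T_s = (3/20)/(6/5) = 0.1250 s
reaction-phase robot travel = 0.1500·0.2500 = 0.0375 m
robot under decel: 0.1500²/(2·1.2000) = 0.0094 m
human closes 1.4000·0.3750 = 0.5250 m
residual clearance needed = 0.0000+0.0050+0.0500 = 0.0550 m
sum ≈ 0.0375+0.0094+0.5250+0.0550 ≈ 0.6269 m = S ✓

v_R_max = 3/20 m/s = 0.1500 m/s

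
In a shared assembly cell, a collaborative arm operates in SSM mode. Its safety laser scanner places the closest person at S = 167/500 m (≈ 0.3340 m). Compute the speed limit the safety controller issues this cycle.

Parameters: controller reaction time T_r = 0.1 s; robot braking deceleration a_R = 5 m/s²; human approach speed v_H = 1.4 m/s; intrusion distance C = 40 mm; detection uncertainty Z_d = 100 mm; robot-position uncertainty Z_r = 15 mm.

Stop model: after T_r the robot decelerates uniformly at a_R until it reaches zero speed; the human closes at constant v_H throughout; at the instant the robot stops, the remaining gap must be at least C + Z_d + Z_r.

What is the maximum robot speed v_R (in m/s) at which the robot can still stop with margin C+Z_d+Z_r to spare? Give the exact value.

v_R_max = 1/10 m/s = 0.1000 m/s

collect terms ⇒ (1/10)·v_R² + (19/50)·v_R + (-39/1000) = 0
  disc = (19/50)² − 4·(1/10)·(-39/1000) = 4/25 ; √disc = 2/5
  v_R = (−(19/50) + 2/5) / (2·(1/10)) = 1/10 m/s
check:
stop time T_s = (1/10)/5 = 0.0200 s
robot covers v_R·T_r = 0.1000·0.1000 = 0.0100 m before braking
braking distance = 0.1000²/(2·5.0000) = 0.0010 m
person approaches 1.4000·(0.1000+0.0200) = 0.1680 m
margins: 0.0400+0.1000+0.0150 = 0.1550 m
sum ≈ 0.0100+0.0010+0.1680+0.1550 ≈ 0.3340 m = S ✓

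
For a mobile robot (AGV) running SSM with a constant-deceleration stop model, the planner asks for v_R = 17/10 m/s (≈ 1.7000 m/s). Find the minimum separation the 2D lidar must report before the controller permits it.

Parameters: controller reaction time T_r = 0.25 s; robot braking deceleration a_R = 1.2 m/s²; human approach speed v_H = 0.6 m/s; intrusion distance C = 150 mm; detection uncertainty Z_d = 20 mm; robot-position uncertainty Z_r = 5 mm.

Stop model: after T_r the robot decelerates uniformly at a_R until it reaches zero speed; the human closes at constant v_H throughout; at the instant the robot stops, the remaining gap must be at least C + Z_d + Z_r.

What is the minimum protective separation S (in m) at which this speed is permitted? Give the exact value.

S_min = 673/240 m = 2.8042 m

T_s = v_R/a_R = (17/10)/(6/5) = 1.4167 s
robot covers v_R·T_r = 1.7000·0.2500 = 0.4250 m before braking
braking distance = 1.7000²/(2·1.2000) = 1.2042 m
human closes 0.6000·1.6667 = 1.0000 m
C+Z_d+Z_r = 0.1500+0.0200+0.0050 = 0.1750 m
S_min ≈ 0.4250+1.2042+1.0000+0.1750  ⇒  S_min = 673/240 m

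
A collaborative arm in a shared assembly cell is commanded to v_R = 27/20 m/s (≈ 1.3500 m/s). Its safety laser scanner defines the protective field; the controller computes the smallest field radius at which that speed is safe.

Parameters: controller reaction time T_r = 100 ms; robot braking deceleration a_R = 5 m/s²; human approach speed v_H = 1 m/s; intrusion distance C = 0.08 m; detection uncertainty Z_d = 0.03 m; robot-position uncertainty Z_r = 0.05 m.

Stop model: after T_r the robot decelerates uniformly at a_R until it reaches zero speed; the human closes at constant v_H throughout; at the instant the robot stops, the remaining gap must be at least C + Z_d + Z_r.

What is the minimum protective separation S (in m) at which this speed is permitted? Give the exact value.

braking lasts T_s = (27/20)/5 = 0.2700 s
robot in T_r: 1.3500·0.1000 = 0.1350 m
braking distance = 1.3500²/(2·5.0000) = 0.1822 m
person approaches 1.0000·(0.1000+0.2700) = 0.3700 m
margins: 0.0800+0.0300+0.0500 = 0.1600 m
S_min ≈ 0.1350+0.1822+0.3700+0.1600  ⇒  S_min = 3389/4000 m

S_min = 3389/4000 m = 0.8472 m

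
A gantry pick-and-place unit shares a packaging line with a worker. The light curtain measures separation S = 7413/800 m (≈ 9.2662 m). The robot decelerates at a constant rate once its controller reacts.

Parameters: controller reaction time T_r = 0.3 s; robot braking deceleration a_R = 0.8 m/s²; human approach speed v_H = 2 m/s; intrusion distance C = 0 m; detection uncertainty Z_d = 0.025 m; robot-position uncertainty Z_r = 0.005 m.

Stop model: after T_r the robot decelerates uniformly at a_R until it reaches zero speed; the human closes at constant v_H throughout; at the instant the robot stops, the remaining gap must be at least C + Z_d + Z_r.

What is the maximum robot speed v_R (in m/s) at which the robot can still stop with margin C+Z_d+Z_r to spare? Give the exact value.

quadratic (5/8)·v² + (14/5)·v + (-6909/800) = 0
  disc = (14/5)² − 4·(5/8)·(-6909/800) = 47089/1600 ; √disc = 217/40
  v_R = (−(14/5) + 217/40) / (2·(5/8)) = 21/10 m/s
check:
T_s = v_R/a_R = (21/10)/(4/5) = 2.6250 s
robot in T_r: 2.1000·0.3000 = 0.6300 m
robot covers 2.1000·2.6250 − ½·0.8000·2.6250² = 2.7563 m while stopping
human closes 2.0000·2.9250 = 5.8500 m
residual clearance needed = 0.0000+0.0250+0.0050 = 0.0300 m
sum ≈ 0.6300+2.7563+5.8500+0.0300 ≈ 9.2662 m = S ✓

v_R_max = 21/10 m/s = 2.1000 m/s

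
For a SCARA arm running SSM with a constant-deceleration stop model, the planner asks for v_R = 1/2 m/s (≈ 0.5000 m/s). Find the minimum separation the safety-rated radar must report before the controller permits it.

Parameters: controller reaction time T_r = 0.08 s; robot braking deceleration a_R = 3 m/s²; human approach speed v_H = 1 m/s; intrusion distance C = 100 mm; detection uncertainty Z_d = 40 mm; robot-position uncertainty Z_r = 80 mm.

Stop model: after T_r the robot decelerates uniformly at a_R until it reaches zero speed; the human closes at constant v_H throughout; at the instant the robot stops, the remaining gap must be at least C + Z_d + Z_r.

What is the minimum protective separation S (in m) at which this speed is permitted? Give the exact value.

S_min = 329/600 m = 0.5483 m

stop time T_s = (1/2)/3 = 0.1667 s
robot covers v_R·T_r = 0.5000·0.0800 = 0.0400 m before braking
braking distance = 0.5000²/(2·3.0000) = 0.0417 m
human closes 1.0000·0.2467 = 0.2467 m
margins: 0.1000+0.0400+0.0800 = 0.2200 m
S_min ≈ 0.0400+0.0417+0.2467+0.2200  ⇒  S_min = 329/600 m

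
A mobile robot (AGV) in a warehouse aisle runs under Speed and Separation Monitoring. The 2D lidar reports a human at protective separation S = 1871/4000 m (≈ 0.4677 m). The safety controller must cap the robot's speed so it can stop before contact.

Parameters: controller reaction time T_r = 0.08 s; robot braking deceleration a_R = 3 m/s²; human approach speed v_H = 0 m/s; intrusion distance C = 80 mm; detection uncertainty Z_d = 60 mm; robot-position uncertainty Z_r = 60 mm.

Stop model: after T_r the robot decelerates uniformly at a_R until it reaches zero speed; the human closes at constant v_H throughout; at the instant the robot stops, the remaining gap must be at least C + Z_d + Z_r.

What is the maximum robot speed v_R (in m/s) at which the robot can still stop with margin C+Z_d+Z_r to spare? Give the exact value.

quadratic (1/6)·v² + (2/25)·v + (-1071/4000) = 0
  disc = (2/25)² − 4·(1/6)·(-1071/4000) = 1849/10000 ; √disc = 43/100
  v_R = (−(2/25) + 43/100) / (2·(1/6)) = 21/20 m/s
check:
stop time T_s = (21/20)/3 = 0.3500 s
reaction-phase robot travel = 1.0500·0.0800 = 0.0840 m
braking distance = 1.0500²/(2·3.0000) = 0.1837 m
person approaches 0.0000·(0.0800+0.3500) = 0.0000 m
residual clearance needed = 0.0800+0.0600+0.0600 = 0.2000 m
sum ≈ 0.0840+0.1837+0.0000+0.2000 ≈ 0.4677 m = S ✓

v_R_max = 21/20 m/s = 1.0500 m/s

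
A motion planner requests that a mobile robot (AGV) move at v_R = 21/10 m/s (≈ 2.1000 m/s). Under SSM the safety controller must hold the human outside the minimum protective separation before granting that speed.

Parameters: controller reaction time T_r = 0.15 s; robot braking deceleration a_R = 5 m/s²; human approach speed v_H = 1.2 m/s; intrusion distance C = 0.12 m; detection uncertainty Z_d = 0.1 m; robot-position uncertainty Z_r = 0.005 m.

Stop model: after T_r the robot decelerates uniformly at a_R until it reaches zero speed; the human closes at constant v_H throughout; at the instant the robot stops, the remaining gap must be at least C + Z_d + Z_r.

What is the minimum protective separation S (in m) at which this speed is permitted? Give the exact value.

S_min = 333/200 m = 1.6650 m

braking lasts T_s = (21/10)/5 = 0.4200 s
reaction-phase robot travel = 2.1000·0.1500 = 0.3150 m
robot covers 2.1000·0.4200 − ½·5.0000·0.4200² = 0.4410 m while stopping
human closes 1.2000·0.5700 = 0.6840 m
residual clearance needed = 0.1200+0.1000+0.0050 = 0.2250 m
S_min ≈ 0.3150+0.4410+0.6840+0.2250  ⇒  S_min = 333/200 m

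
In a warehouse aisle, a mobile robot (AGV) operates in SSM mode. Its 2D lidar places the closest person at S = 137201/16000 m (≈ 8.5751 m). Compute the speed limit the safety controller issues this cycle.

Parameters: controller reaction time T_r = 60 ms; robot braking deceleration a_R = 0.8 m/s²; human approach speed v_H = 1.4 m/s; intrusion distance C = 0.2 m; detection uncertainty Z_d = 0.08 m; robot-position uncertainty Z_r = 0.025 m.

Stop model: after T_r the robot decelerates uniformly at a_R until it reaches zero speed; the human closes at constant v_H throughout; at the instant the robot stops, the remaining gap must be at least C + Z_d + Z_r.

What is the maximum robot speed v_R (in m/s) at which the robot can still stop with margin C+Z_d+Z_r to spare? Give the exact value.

v_R_max = 49/20 m/s = 2.4500 m/s

quadratic (5/8)·v² + (181/100)·v + (-130977/16000) = 0
  disc = (181/100)² − 4·(5/8)·(-130977/16000) = 3798601/160000 ; √disc = 1949/400
  v_R = (−(181/100) + 1949/400) / (2·(5/8)) = 49/20 m/s
check:
braking lasts T_s = (49/20)/(4/5) = 3.0625 s
robot covers v_R·T_r = 2.4500·0.0600 = 0.1470 m before braking
robot under decel: 2.4500²/(2·0.8000) = 3.7516 m
human closes 1.4000·3.1225 = 4.3715 m
residual clearance needed = 0.2000+0.0800+0.0250 = 0.3050 m
sum ≈ 0.1470+3.7516+4.3715+0.3050 ≈ 8.5751 m = S ✓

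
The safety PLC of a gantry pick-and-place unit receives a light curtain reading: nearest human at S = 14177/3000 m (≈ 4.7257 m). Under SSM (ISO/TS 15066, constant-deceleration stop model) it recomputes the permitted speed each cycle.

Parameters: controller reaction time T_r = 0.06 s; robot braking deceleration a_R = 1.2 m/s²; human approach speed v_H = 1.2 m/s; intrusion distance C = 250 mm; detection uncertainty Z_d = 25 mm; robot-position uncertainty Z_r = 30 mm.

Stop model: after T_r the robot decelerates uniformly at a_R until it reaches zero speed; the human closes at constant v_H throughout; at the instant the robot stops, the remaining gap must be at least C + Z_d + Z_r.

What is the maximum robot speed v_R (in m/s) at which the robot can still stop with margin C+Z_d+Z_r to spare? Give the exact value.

quadratic (5/12)·v² + (53/50)·v + (-6523/1500) = 0
  disc = (53/50)² − 4·(5/12)·(-6523/1500) = 47089/5625 ; √disc = 217/75
  v_R = (−(53/50) + 217/75) / (2·(5/12)) = 11/5 m/s
check:
stop time T_s = (11/5)/(6/5) = 1.8333 s
robot covers v_R·T_r = 2.2000·0.0600 = 0.1320 m before braking
braking distance = 2.2000²/(2·1.2000) = 2.0167 m
human closes 1.2000·1.8933 = 2.2720 m
margins: 0.2500+0.0250+0.0300 = 0.3050 m
sum ≈ 0.1320+2.0167+2.2720+0.3050 ≈ 4.7257 m = S ✓

v_R_max = 11/5 m/s = 2.2000 m/s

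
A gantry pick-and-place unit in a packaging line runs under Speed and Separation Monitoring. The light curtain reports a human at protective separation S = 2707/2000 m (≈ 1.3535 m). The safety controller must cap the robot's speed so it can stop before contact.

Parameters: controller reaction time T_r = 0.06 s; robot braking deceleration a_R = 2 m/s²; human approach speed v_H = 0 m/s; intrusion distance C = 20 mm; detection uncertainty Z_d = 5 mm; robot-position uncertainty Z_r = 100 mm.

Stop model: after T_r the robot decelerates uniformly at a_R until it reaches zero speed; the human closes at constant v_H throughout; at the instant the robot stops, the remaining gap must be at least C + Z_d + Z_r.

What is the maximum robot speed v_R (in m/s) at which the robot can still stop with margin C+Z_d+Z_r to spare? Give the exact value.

v_R_max = 21/10 m/s = 2.1000 m/s

at the boundary: (1/4)·v² + (3/50)·v + (-2457/2000) = 0
  disc = (3/50)² − 4·(1/4)·(-2457/2000) = 12321/10000 ; √disc = 111/100
  v_R = (−(3/50) + 111/100) / (2·(1/4)) = 21/10 m/s
check:
T_s = v_R/a_R = (21/10)/2 = 1.0500 s
reaction-phase robot travel = 2.1000·0.0600 = 0.1260 m
robot under decel: 2.1000²/(2·2.0000) = 1.1025 m
human closes 0.0000·1.1100 = 0.0000 m
residual clearance needed = 0.0200+0.0050+0.1000 = 0.1250 m
sum ≈ 0.1260+1.1025+0.0000+0.1250 ≈ 1.3535 m = S ✓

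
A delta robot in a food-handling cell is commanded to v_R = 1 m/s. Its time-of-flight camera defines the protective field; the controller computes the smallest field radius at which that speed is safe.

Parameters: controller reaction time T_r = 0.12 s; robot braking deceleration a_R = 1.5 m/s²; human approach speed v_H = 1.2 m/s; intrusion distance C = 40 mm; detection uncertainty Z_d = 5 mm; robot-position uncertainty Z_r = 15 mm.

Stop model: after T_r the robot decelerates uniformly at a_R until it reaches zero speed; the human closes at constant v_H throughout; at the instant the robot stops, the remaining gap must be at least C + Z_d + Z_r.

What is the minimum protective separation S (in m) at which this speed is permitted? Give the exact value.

S_min = 1093/750 m = 1.4573 m

braking lasts T_s = 1/(3/2) = 0.6667 s
reaction-phase robot travel = 1.0000·0.1200 = 0.1200 m
robot under decel: 1.0000²/(2·1.5000) = 0.3333 m
human closes 1.2000·0.7867 = 0.9440 m
margins: 0.0400+0.0050+0.0150 = 0.0600 m
S_min ≈ 0.1200+0.3333+0.9440+0.0600  ⇒  S_min = 1093/750 m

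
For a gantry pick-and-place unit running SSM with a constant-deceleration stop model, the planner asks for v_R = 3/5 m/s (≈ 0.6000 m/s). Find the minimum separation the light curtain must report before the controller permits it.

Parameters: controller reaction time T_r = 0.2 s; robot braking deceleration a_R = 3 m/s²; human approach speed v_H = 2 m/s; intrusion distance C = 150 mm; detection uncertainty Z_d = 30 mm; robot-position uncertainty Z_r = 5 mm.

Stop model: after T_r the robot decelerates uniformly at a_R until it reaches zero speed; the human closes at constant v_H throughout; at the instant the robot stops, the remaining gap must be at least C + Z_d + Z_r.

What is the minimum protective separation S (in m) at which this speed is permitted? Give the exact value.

S_min = 233/200 m = 1.1650 m

stop time T_s = (3/5)/3 = 0.2000 s
robot in T_r: 0.6000·0.2000 = 0.1200 m
robot under decel: 0.6000²/(2·3.0000) = 0.0600 m
human closes 2.0000·0.4000 = 0.8000 m
C+Z_d+Z_r = 0.1500+0.0300+0.0050 = 0.1850 m
S_min ≈ 0.1200+0.0600+0.8000+0.1850  ⇒  S_min = 233/200 m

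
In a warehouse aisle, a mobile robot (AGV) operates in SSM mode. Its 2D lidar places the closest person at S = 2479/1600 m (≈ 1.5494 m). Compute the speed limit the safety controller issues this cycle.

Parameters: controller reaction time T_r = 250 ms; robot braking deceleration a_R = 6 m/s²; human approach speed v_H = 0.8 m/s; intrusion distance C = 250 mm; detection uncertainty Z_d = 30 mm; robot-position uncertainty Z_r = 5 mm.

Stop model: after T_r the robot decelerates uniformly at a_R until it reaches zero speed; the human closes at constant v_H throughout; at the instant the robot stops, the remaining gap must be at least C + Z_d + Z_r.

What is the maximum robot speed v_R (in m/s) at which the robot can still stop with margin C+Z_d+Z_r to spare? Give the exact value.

v_R_max = 39/20 m/s = 1.9500 m/s

collect terms ⇒ (1/12)·v_R² + (23/60)·v_R + (-1703/1600) = 0
  disc = (23/60)² − 4·(1/12)·(-1703/1600) = 289/576 ; √disc = 17/24
  v_R = (−(23/60) + 17/24) / (2·(1/12)) = 39/20 m/s
check:
braking lasts T_s = (39/20)/6 = 0.3250 s
reaction-phase robot travel = 1.9500·0.2500 = 0.4875 m
braking distance = 1.9500²/(2·6.0000) = 0.3169 m
human closes 0.8000·0.5750 = 0.4600 m
residual clearance needed = 0.2500+0.0300+0.0050 = 0.2850 m
sum ≈ 0.4875+0.3169+0.4600+0.2850 ≈ 1.5494 m = S ✓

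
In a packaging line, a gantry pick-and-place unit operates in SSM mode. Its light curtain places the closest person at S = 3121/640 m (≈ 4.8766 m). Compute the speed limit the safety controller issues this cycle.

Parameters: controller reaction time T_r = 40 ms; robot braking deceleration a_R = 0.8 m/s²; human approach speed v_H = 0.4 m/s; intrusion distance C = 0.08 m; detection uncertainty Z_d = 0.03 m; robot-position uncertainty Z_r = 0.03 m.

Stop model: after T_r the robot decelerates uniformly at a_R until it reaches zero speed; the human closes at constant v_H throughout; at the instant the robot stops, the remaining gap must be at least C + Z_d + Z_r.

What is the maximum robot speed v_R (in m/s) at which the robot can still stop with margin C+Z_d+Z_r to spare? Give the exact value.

collect terms ⇒ (5/8)·v_R² + (27/50)·v_R + (-75529/16000) = 0
  disc = (27/50)² − 4·(5/8)·(-75529/16000) = 1934881/160000 ; √disc = 1391/400
  v_R = (−(27/50) + 1391/400) / (2·(5/8)) = 47/20 m/s
check:
braking lasts T_s = (47/20)/(4/5) = 2.9375 s
robot in T_r: 2.3500·0.0400 = 0.0940 m
robot covers 2.3500·2.9375 − ½·0.8000·2.9375² = 3.4516 m while stopping
human over T_r+T_s: 0.4000·(0.0400+2.9375) = 1.1910 m
C+Z_d+Z_r = 0.0800+0.0300+0.0300 = 0.1400 m
sum ≈ 0.0940+3.4516+1.1910+0.1400 ≈ 4.8766 m = S ✓

v_R_max = 47/20 m/s = 2.3500 m/s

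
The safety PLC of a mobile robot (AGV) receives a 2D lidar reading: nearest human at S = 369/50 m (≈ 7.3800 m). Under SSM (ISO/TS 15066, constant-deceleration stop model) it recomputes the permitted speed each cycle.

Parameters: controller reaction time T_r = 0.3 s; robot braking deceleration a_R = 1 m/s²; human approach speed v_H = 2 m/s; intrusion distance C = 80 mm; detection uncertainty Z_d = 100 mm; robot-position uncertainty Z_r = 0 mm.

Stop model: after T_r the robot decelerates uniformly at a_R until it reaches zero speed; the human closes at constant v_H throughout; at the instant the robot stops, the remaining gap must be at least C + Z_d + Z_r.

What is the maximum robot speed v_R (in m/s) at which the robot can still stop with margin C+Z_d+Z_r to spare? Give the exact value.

v_R_max = 2 m/s = 2.0000 m/s

collect terms ⇒ (1/2)·v_R² + (23/10)·v_R + (-33/5) = 0
  disc = (23/10)² − 4·(1/2)·(-33/5) = 1849/100 ; √disc = 43/10
  v_R = (−(23/10) + 43/10) / (2·(1/2)) = 2 m/s
check:
braking lasts T_s = 2/1 = 2.0000 s
reaction-phase robot travel = 2.0000·0.3000 = 0.6000 m
robot covers 2.0000·2.0000 − ½·1.0000·2.0000² = 2.0000 m while stopping
person approaches 2.0000·(0.3000+2.0000) = 4.6000 m
C+Z_d+Z_r = 0.0800+0.1000+0.0000 = 0.1800 m
sum ≈ 0.6000+2.0000+4.6000+0.1800 ≈ 7.3800 m = S ✓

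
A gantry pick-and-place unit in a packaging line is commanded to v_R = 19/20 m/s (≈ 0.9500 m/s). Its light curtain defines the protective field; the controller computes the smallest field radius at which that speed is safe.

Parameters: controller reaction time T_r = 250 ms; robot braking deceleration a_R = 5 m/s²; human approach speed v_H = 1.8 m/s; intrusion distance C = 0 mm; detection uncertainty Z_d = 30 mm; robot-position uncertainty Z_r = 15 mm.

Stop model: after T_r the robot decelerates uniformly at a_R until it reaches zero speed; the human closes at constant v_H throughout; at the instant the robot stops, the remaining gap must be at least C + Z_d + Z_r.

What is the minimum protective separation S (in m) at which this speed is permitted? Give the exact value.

S_min = 4659/4000 m = 1.1647 m

T_s = v_R/a_R = (19/20)/5 = 0.1900 s
reaction-phase robot travel = 0.9500·0.2500 = 0.2375 m
robot under decel: 0.9500²/(2·5.0000) = 0.0902 m
human closes 1.8000·0.4400 = 0.7920 m
margins: 0.0000+0.0300+0.0150 = 0.0450 m
S_min ≈ 0.2375+0.0902+0.7920+0.0450  ⇒  S_min = 4659/4000 m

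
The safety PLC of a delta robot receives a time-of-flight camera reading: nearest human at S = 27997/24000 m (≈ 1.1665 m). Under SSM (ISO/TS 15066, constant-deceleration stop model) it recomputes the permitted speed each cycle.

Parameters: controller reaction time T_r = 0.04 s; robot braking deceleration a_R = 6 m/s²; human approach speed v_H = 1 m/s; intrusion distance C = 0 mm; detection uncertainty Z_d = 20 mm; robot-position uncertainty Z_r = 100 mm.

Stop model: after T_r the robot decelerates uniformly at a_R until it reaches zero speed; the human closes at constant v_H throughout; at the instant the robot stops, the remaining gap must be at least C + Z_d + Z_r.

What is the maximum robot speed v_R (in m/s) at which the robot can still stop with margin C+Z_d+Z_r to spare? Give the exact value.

v_R_max = 49/20 m/s = 2.4500 m/s

at the boundary: (1/12)·v² + (31/150)·v + (-24157/24000) = 0
  disc = (31/150)² − 4·(1/12)·(-24157/24000) = 15129/40000 ; √disc = 123/200
  v_R = (−(31/150) + 123/200) / (2·(1/12)) = 49/20 m/s
check:
T_s = v_R/a_R = (49/20)/6 = 0.4083 s
robot covers v_R·T_r = 2.4500·0.0400 = 0.0980 m before braking
robot under decel: 2.4500²/(2·6.0000) = 0.5002 m
human closes 1.0000·0.4483 = 0.4483 m
margins: 0.0000+0.0200+0.1000 = 0.1200 m
sum ≈ 0.0980+0.5002+0.4483+0.1200 ≈ 1.1665 m = S ✓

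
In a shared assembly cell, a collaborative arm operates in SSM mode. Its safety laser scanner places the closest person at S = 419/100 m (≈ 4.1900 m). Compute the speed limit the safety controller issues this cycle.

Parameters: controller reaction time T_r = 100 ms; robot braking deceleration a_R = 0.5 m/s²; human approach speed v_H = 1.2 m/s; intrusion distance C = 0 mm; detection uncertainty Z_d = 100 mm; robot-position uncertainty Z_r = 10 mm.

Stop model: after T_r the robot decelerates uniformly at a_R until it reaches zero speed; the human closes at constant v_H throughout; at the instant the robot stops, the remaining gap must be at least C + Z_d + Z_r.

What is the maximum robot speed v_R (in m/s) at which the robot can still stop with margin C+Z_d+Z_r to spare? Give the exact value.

quadratic (1)·v² + (5/2)·v + (-99/25) = 0
  disc = (5/2)² − 4·(1)·(-99/25) = 2209/100 ; √disc = 47/10
  v_R = (−(5/2) + 47/10) / (2·(1)) = 11/10 m/s
check:
stop time T_s = (11/10)/(1/2) = 2.2000 s
robot covers v_R·T_r = 1.1000·0.1000 = 0.1100 m before braking
braking distance = 1.1000²/(2·0.5000) = 1.2100 m
person approaches 1.2000·(0.1000+2.2000) = 2.7600 m
residual clearance needed = 0.0000+0.1000+0.0100 = 0.1100 m
sum ≈ 0.1100+1.2100+2.7600+0.1100 ≈ 4.1900 m = S ✓

v_R_max = 11/10 m/s = 1.1000 m/s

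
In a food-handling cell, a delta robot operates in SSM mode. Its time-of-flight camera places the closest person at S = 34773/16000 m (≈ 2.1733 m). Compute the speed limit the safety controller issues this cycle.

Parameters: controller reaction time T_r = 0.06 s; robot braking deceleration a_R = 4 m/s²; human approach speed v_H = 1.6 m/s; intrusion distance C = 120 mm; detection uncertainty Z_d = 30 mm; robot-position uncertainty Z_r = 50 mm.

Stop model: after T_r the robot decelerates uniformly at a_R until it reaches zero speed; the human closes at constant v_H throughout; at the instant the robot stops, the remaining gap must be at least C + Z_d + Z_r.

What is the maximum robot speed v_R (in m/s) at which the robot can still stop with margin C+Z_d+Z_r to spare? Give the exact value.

v_R_max = 49/20 m/s = 2.4500 m/s

collect terms ⇒ (1/8)·v_R² + (23/50)·v_R + (-30037/16000) = 0
  disc = (23/50)² − 4·(1/8)·(-30037/16000) = 184041/160000 ; √disc = 429/400
  v_R = (−(23/50) + 429/400) / (2·(1/8)) = 49/20 m/s
check:
braking lasts T_s = (49/20)/4 = 0.6125 s
reaction-phase robot travel = 2.4500·0.0600 = 0.1470 m
braking distance = 2.4500²/(2·4.0000) = 0.7503 m
human over T_r+T_s: 1.6000·(0.0600+0.6125) = 1.0760 m
residual clearance needed = 0.1200+0.0300+0.0500 = 0.2000 m
sum ≈ 0.1470+0.7503+1.0760+0.2000 ≈ 2.1733 m = S ✓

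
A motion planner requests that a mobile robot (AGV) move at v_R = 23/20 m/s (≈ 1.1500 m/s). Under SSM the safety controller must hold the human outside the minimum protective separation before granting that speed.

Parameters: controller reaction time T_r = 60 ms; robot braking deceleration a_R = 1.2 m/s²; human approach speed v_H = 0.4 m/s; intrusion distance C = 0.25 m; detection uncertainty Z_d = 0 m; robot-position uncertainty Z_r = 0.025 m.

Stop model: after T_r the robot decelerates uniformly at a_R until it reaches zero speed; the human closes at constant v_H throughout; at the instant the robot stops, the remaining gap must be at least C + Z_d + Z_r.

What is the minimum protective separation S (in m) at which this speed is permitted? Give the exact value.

S_min = 10419/8000 m = 1.3024 m

T_s = v_R/a_R = (23/20)/(6/5) = 0.9583 s
robot in T_r: 1.1500·0.0600 = 0.0690 m
robot covers 1.1500·0.9583 − ½·1.2000·0.9583² = 0.5510 m while stopping
human closes 0.4000·1.0183 = 0.4073 m
margins: 0.2500+0.0000+0.0250 = 0.2750 m
S_min ≈ 0.0690+0.5510+0.4073+0.2750  ⇒  S_min = 10419/8000 m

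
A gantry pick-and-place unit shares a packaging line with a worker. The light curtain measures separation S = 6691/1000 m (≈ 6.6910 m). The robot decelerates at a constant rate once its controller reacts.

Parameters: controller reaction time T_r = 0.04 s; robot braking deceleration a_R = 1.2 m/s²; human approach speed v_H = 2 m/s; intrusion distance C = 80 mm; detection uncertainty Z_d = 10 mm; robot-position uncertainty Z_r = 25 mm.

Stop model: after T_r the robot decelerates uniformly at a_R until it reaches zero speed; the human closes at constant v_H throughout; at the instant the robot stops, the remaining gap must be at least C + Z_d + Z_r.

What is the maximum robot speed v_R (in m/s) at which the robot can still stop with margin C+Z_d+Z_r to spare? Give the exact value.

v_R_max = 12/5 m/s = 2.4000 m/s

collect terms ⇒ (5/12)·v_R² + (128/75)·v_R + (-812/125) = 0
  disc = (128/75)² − 4·(5/12)·(-812/125) = 77284/5625 ; √disc = 278/75
  v_R = (−(128/75) + 278/75) / (2·(5/12)) = 12/5 m/s
check:
T_s = v_R/a_R = (12/5)/(6/5) = 2.0000 s
reaction-phase robot travel = 2.4000·0.0400 = 0.0960 m
braking distance = 2.4000²/(2·1.2000) = 2.4000 m
human over T_r+T_s: 2.0000·(0.0400+2.0000) = 4.0800 m
margins: 0.0800+0.0100+0.0250 = 0.1150 m
sum ≈ 0.0960+2.4000+4.0800+0.1150 ≈ 6.6910 m = S ✓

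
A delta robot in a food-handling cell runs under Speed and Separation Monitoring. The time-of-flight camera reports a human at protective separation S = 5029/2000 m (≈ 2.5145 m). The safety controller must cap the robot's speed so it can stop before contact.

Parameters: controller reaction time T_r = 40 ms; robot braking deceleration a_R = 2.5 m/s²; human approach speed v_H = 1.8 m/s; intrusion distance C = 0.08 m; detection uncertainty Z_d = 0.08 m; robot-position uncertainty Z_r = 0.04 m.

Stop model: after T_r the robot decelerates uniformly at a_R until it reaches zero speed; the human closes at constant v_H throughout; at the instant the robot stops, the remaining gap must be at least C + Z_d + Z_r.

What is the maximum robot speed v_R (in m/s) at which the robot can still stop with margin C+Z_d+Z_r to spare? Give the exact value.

collect terms ⇒ (1/5)·v_R² + (19/25)·v_R + (-897/400) = 0
  disc = (19/25)² − 4·(1/5)·(-897/400) = 5929/2500 ; √disc = 77/50
  v_R = (−(19/25) + 77/50) / (2·(1/5)) = 39/20 m/s
check:
braking lasts T_s = (39/20)/(5/2) = 0.7800 s
robot covers v_R·T_r = 1.9500·0.0400 = 0.0780 m before braking
braking distance = 1.9500²/(2·2.5000) = 0.7605 m
human closes 1.8000·0.8200 = 1.4760 m
margins: 0.0800+0.0800+0.0400 = 0.2000 m
sum ≈ 0.0780+0.7605+1.4760+0.2000 ≈ 2.5145 m = S ✓

v_R_max = 39/20 m/s = 1.9500 m/s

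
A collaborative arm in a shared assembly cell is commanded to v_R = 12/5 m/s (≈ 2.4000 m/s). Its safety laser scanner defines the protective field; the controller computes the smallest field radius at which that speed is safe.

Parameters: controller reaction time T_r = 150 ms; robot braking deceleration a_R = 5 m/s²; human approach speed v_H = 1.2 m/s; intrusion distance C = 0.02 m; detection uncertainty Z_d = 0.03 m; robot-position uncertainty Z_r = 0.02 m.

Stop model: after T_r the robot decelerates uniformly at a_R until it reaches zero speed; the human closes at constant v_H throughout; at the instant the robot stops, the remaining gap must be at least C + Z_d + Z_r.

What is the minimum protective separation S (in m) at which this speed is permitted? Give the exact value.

S_min = 881/500 m = 1.7620 m

T_s = v_R/a_R = (12/5)/5 = 0.4800 s
robot covers v_R·T_r = 2.4000·0.1500 = 0.3600 m before braking
braking distance = 2.4000²/(2·5.0000) = 0.5760 m
human closes 1.2000·0.6300 = 0.7560 m
margins: 0.0200+0.0300+0.0200 = 0.0700 m
S_min ≈ 0.3600+0.5760+0.7560+0.0700  ⇒  S_min = 881/500 m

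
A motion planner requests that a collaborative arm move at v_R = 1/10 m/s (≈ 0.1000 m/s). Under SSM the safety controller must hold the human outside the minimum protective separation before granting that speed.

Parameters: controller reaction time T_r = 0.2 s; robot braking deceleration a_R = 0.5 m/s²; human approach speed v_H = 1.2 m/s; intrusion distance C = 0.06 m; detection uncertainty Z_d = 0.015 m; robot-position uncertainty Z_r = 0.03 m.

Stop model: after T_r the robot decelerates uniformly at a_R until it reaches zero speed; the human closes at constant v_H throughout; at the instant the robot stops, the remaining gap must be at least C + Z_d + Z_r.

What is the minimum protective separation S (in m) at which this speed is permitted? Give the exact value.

S_min = 123/200 m = 0.6150 m

braking lasts T_s = (1/10)/(1/2) = 0.2000 s
robot covers v_R·T_r = 0.1000·0.2000 = 0.0200 m before braking
robot under decel: 0.1000²/(2·0.5000) = 0.0100 m
human closes 1.2000·0.4000 = 0.4800 m
C+Z_d+Z_r = 0.0600+0.0150+0.0300 = 0.1050 m
S_min ≈ 0.0200+0.0100+0.4800+0.1050  ⇒  S_min = 123/200 m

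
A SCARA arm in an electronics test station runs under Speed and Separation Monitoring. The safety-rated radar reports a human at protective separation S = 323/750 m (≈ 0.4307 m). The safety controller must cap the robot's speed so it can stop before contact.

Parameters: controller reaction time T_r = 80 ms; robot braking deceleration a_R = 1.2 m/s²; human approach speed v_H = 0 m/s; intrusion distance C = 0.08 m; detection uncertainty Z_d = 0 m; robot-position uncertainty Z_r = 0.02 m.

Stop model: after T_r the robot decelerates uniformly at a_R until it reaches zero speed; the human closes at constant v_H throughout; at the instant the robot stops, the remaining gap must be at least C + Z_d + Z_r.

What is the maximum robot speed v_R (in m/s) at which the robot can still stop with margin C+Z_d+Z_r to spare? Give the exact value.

v_R_max = 4/5 m/s = 0.8000 m/s

at the boundary: (5/12)·v² + (2/25)·v + (-124/375) = 0
  disc = (2/25)² − 4·(5/12)·(-124/375) = 3136/5625 ; √disc = 56/75
  v_R = (−(2/25) + 56/75) / (2·(5/12)) = 4/5 m/s
check:
T_s = v_R/a_R = (4/5)/(6/5) = 0.6667 s
robot covers v_R·T_r = 0.8000·0.0800 = 0.0640 m before braking
robot under decel: 0.8000²/(2·1.2000) = 0.2667 m
human closes 0.0000·0.7467 = 0.0000 m
residual clearance needed = 0.0800+0.0000+0.0200 = 0.1000 m
sum ≈ 0.0640+0.2667+0.0000+0.1000 ≈ 0.4307 m = S ✓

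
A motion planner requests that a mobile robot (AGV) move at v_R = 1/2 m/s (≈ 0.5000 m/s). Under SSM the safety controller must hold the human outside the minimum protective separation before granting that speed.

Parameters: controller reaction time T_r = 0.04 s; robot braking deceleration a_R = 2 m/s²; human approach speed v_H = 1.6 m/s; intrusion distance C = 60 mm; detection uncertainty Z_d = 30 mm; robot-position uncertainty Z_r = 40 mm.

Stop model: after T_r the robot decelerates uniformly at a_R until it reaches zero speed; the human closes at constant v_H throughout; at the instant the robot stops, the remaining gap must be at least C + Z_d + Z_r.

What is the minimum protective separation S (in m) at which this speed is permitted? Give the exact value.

T_s = v_R/a_R = (1/2)/2 = 0.2500 s
reaction-phase robot travel = 0.5000·0.0400 = 0.0200 m
robot covers 0.5000·0.2500 − ½·2.0000·0.2500² = 0.0625 m while stopping
person approaches 1.6000·(0.0400+0.2500) = 0.4640 m
margins: 0.0600+0.0300+0.0400 = 0.1300 m
S_min ≈ 0.0200+0.0625+0.4640+0.1300  ⇒  S_min = 1353/2000 m

S_min = 1353/2000 m = 0.6765 m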